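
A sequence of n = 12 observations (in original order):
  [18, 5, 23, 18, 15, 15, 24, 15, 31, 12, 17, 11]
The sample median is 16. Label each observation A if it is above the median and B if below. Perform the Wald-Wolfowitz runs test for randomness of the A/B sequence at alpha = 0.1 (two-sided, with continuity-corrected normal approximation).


Step 1: Compute median = 16; label A = above, B = below.
Labels in order: ABAABBABABAB  (n_A = 6, n_B = 6)
Step 2: Count runs R = 10.
Step 3: Under H0 (random ordering), E[R] = 2*n_A*n_B/(n_A+n_B) + 1 = 2*6*6/12 + 1 = 7.0000.
        Var[R] = 2*n_A*n_B*(2*n_A*n_B - n_A - n_B) / ((n_A+n_B)^2 * (n_A+n_B-1)) = 4320/1584 = 2.7273.
        SD[R] = 1.6514.
Step 4: Continuity-corrected z = (R - 0.5 - E[R]) / SD[R] = (10 - 0.5 - 7.0000) / 1.6514 = 1.5138.
Step 5: Two-sided p-value via normal approximation = 2*(1 - Phi(|z|)) = 0.130070.
Step 6: alpha = 0.1. fail to reject H0.

R = 10, z = 1.5138, p = 0.130070, fail to reject H0.


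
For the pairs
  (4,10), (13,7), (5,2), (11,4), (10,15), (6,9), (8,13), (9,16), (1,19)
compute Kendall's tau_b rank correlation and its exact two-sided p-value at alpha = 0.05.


Step 1: Enumerate the 36 unordered pairs (i,j) with i<j and classify each by sign(x_j-x_i) * sign(y_j-y_i).
  (1,2):dx=+9,dy=-3->D; (1,3):dx=+1,dy=-8->D; (1,4):dx=+7,dy=-6->D; (1,5):dx=+6,dy=+5->C
  (1,6):dx=+2,dy=-1->D; (1,7):dx=+4,dy=+3->C; (1,8):dx=+5,dy=+6->C; (1,9):dx=-3,dy=+9->D
  (2,3):dx=-8,dy=-5->C; (2,4):dx=-2,dy=-3->C; (2,5):dx=-3,dy=+8->D; (2,6):dx=-7,dy=+2->D
  (2,7):dx=-5,dy=+6->D; (2,8):dx=-4,dy=+9->D; (2,9):dx=-12,dy=+12->D; (3,4):dx=+6,dy=+2->C
  (3,5):dx=+5,dy=+13->C; (3,6):dx=+1,dy=+7->C; (3,7):dx=+3,dy=+11->C; (3,8):dx=+4,dy=+14->C
  (3,9):dx=-4,dy=+17->D; (4,5):dx=-1,dy=+11->D; (4,6):dx=-5,dy=+5->D; (4,7):dx=-3,dy=+9->D
  (4,8):dx=-2,dy=+12->D; (4,9):dx=-10,dy=+15->D; (5,6):dx=-4,dy=-6->C; (5,7):dx=-2,dy=-2->C
  (5,8):dx=-1,dy=+1->D; (5,9):dx=-9,dy=+4->D; (6,7):dx=+2,dy=+4->C; (6,8):dx=+3,dy=+7->C
  (6,9):dx=-5,dy=+10->D; (7,8):dx=+1,dy=+3->C; (7,9):dx=-7,dy=+6->D; (8,9):dx=-8,dy=+3->D
Step 2: C = 15, D = 21, total pairs = 36.
Step 3: tau = (C - D)/(n(n-1)/2) = (15 - 21)/36 = -0.166667.
Step 4: Exact two-sided p-value (enumerate n! = 362880 permutations of y under H0): p = 0.612202.
Step 5: alpha = 0.05. fail to reject H0.

tau_b = -0.1667 (C=15, D=21), p = 0.612202, fail to reject H0.


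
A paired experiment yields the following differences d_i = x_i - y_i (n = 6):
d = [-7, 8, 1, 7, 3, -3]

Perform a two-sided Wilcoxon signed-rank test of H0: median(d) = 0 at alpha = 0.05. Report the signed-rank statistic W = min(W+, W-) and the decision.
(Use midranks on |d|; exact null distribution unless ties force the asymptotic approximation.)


Step 1: Drop any zero differences (none here) and take |d_i|.
|d| = [7, 8, 1, 7, 3, 3]
Step 2: Midrank |d_i| (ties get averaged ranks).
ranks: |7|->4.5, |8|->6, |1|->1, |7|->4.5, |3|->2.5, |3|->2.5
Step 3: Attach original signs; sum ranks with positive sign and with negative sign.
W+ = 6 + 1 + 4.5 + 2.5 = 14
W- = 4.5 + 2.5 = 7
(Check: W+ + W- = 21 should equal n(n+1)/2 = 21.)
Step 4: Test statistic W = min(W+, W-) = 7.
Step 5: Ties in |d|, so use the tie-corrected normal approximation.
        E[W] = n(n+1)/4 = 6*7/4 = 10.5.
        Tie groups: |d|=3 (t=2), |d|=7 (t=2); sum(t^3 - t) = 12.
        Var[W] = n(n+1)(2n+1)/24 - sum(t^3-t)/48 = 546/24 - 12/48 = 22.5.
        z = (W - E[W]) / sqrt(Var[W]) = (7 - 10.5) / 4.7434 = -0.7379.
        Two-sided p = 2*Phi(z) = 0.460597.
Step 6: alpha = 0.05. fail to reject H0.

W+ = 14, W- = 7, W = min = 7, p = 0.460597, fail to reject H0.


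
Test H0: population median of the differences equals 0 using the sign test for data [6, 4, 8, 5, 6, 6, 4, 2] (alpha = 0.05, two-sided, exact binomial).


Step 1: Discard zero differences. Original n = 8; n_eff = number of nonzero differences = 8.
Nonzero differences (with sign): +6, +4, +8, +5, +6, +6, +4, +2
Step 2: Count signs: positive = 8, negative = 0.
Step 3: Under H0: P(positive) = 0.5, so the number of positives S ~ Bin(8, 0.5).
Step 4: Two-sided exact p-value = sum of Bin(8,0.5) probabilities at or below the observed probability = 0.007812.
Step 5: alpha = 0.05. reject H0.

n_eff = 8, pos = 8, neg = 0, p = 0.007812, reject H0.


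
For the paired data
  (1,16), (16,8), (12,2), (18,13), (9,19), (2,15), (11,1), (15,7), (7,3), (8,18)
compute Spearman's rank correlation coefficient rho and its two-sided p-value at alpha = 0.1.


Step 1: Rank x and y separately (midranks; no ties here).
rank(x): 1->1, 16->9, 12->7, 18->10, 9->5, 2->2, 11->6, 15->8, 7->3, 8->4
rank(y): 16->8, 8->5, 2->2, 13->6, 19->10, 15->7, 1->1, 7->4, 3->3, 18->9
Step 2: d_i = R_x(i) - R_y(i); compute d_i^2.
  (1-8)^2=49, (9-5)^2=16, (7-2)^2=25, (10-6)^2=16, (5-10)^2=25, (2-7)^2=25, (6-1)^2=25, (8-4)^2=16, (3-3)^2=0, (4-9)^2=25
sum(d^2) = 222.
Step 3: rho = 1 - 6*222 / (10*(10^2 - 1)) = 1 - 1332/990 = -0.345455.
Step 4: Under H0, t = rho * sqrt((n-2)/(1-rho^2)) = -1.0412 ~ t(8).
Step 5: Two-sided p-value from the t-distribution with 8 df = 0.328227.
Step 6: alpha = 0.1. fail to reject H0.

rho = -0.3455, p = 0.328227, fail to reject H0 at alpha = 0.1.


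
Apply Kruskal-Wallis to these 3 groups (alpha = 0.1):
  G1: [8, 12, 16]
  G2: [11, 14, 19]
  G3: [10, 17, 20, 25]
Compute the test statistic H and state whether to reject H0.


Step 1: Combine all N = 10 observations and assign midranks.
sorted (value, group, rank): (8,G1,1), (10,G3,2), (11,G2,3), (12,G1,4), (14,G2,5), (16,G1,6), (17,G3,7), (19,G2,8), (20,G3,9), (25,G3,10)
Step 2: Sum ranks within each group.
R_1 = 11 (n_1 = 3)
R_2 = 16 (n_2 = 3)
R_3 = 28 (n_3 = 4)
Step 3: H = 12/(N(N+1)) * sum(R_i^2/n_i) - 3(N+1)
     = 12/(10*11) * (11^2/3 + 16^2/3 + 28^2/4) - 3*11
     = 0.109091 * 321.667 - 33
     = 2.090909.
Step 4: No ties, so H is used without correction.
Step 5: Under H0, H ~ chi^2(2); p-value = 0.351532.
Step 6: alpha = 0.1. fail to reject H0.

H = 2.0909, df = 2, p = 0.351532, fail to reject H0.


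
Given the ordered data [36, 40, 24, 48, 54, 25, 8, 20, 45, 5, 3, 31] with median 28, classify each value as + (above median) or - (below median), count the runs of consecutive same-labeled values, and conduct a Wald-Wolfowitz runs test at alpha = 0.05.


Step 1: Compute median = 28; label A = above, B = below.
Labels in order: AABAABBBABBA  (n_A = 6, n_B = 6)
Step 2: Count runs R = 7.
Step 3: Under H0 (random ordering), E[R] = 2*n_A*n_B/(n_A+n_B) + 1 = 2*6*6/12 + 1 = 7.0000.
        Var[R] = 2*n_A*n_B*(2*n_A*n_B - n_A - n_B) / ((n_A+n_B)^2 * (n_A+n_B-1)) = 4320/1584 = 2.7273.
        SD[R] = 1.6514.
Step 4: R = E[R], so z = 0 with no continuity correction.
Step 5: Two-sided p-value via normal approximation = 2*(1 - Phi(|z|)) = 1.000000.
Step 6: alpha = 0.05. fail to reject H0.

R = 7, z = 0.0000, p = 1.000000, fail to reject H0.


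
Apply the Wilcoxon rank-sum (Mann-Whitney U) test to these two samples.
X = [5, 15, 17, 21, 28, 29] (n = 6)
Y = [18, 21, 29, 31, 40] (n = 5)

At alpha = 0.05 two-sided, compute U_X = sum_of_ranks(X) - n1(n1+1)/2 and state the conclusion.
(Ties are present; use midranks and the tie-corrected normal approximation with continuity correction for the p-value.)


Step 1: Combine and sort all 11 observations; assign midranks.
sorted (value, group): (5,X), (15,X), (17,X), (18,Y), (21,X), (21,Y), (28,X), (29,X), (29,Y), (31,Y), (40,Y)
ranks: 5->1, 15->2, 17->3, 18->4, 21->5.5, 21->5.5, 28->7, 29->8.5, 29->8.5, 31->10, 40->11
Step 2: Rank sum for X: R1 = 1 + 2 + 3 + 5.5 + 7 + 8.5 = 27.
Step 3: U_X = R1 - n1(n1+1)/2 = 27 - 6*7/2 = 27 - 21 = 6.
       U_Y = n1*n2 - U_X = 30 - 6 = 24.
Step 4: Ties are present, so use the tie-corrected normal approximation (with continuity correction) for the p-value.
Step 5: p-value = 0.119000; compare to alpha = 0.05. fail to reject H0.

U_X = 6, p = 0.119000, fail to reject H0 at alpha = 0.05.


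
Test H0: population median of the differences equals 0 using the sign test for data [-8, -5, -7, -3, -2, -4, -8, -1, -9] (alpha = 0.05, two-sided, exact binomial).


Step 1: Discard zero differences. Original n = 9; n_eff = number of nonzero differences = 9.
Nonzero differences (with sign): -8, -5, -7, -3, -2, -4, -8, -1, -9
Step 2: Count signs: positive = 0, negative = 9.
Step 3: Under H0: P(positive) = 0.5, so the number of positives S ~ Bin(9, 0.5).
Step 4: Two-sided exact p-value = sum of Bin(9,0.5) probabilities at or below the observed probability = 0.003906.
Step 5: alpha = 0.05. reject H0.

n_eff = 9, pos = 0, neg = 9, p = 0.003906, reject H0.


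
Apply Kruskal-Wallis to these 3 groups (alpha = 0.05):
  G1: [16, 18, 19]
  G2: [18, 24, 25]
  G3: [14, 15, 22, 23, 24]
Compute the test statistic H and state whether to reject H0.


Step 1: Combine all N = 11 observations and assign midranks.
sorted (value, group, rank): (14,G3,1), (15,G3,2), (16,G1,3), (18,G1,4.5), (18,G2,4.5), (19,G1,6), (22,G3,7), (23,G3,8), (24,G2,9.5), (24,G3,9.5), (25,G2,11)
Step 2: Sum ranks within each group.
R_1 = 13.5 (n_1 = 3)
R_2 = 25 (n_2 = 3)
R_3 = 27.5 (n_3 = 5)
Step 3: H = 12/(N(N+1)) * sum(R_i^2/n_i) - 3(N+1)
     = 12/(11*12) * (13.5^2/3 + 25^2/3 + 27.5^2/5) - 3*12
     = 0.090909 * 420.333 - 36
     = 2.212121.
Step 4: Ties present; correction factor C = 1 - 12/(11^3 - 11) = 0.990909. Corrected H = 2.212121 / 0.990909 = 2.232416.
Step 5: Under H0, H ~ chi^2(2); p-value = 0.327519.
Step 6: alpha = 0.05. fail to reject H0.

H = 2.2324, df = 2, p = 0.327519, fail to reject H0.


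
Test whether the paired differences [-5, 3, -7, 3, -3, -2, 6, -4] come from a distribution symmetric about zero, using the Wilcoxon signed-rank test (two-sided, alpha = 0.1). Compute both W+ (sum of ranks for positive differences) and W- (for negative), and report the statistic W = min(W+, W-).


Step 1: Drop any zero differences (none here) and take |d_i|.
|d| = [5, 3, 7, 3, 3, 2, 6, 4]
Step 2: Midrank |d_i| (ties get averaged ranks).
ranks: |5|->6, |3|->3, |7|->8, |3|->3, |3|->3, |2|->1, |6|->7, |4|->5
Step 3: Attach original signs; sum ranks with positive sign and with negative sign.
W+ = 3 + 3 + 7 = 13
W- = 6 + 8 + 3 + 1 + 5 = 23
(Check: W+ + W- = 36 should equal n(n+1)/2 = 36.)
Step 4: Test statistic W = min(W+, W-) = 13.
Step 5: Ties in |d|, so use the tie-corrected normal approximation.
        E[W] = n(n+1)/4 = 8*9/4 = 18.
        Tie groups: |d|=3 (t=3); sum(t^3 - t) = 24.
        Var[W] = n(n+1)(2n+1)/24 - sum(t^3-t)/48 = 1224/24 - 24/48 = 50.5.
        z = (W - E[W]) / sqrt(Var[W]) = (13 - 18) / 7.1063 = -0.7036.
        Two-sided p = 2*Phi(z) = 0.481683.
Step 6: alpha = 0.1. fail to reject H0.

W+ = 13, W- = 23, W = min = 13, p = 0.481683, fail to reject H0.


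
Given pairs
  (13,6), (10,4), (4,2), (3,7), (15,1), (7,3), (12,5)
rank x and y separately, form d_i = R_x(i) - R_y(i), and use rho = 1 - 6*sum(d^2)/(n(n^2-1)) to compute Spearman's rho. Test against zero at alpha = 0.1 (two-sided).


Step 1: Rank x and y separately (midranks; no ties here).
rank(x): 13->6, 10->4, 4->2, 3->1, 15->7, 7->3, 12->5
rank(y): 6->6, 4->4, 2->2, 7->7, 1->1, 3->3, 5->5
Step 2: d_i = R_x(i) - R_y(i); compute d_i^2.
  (6-6)^2=0, (4-4)^2=0, (2-2)^2=0, (1-7)^2=36, (7-1)^2=36, (3-3)^2=0, (5-5)^2=0
sum(d^2) = 72.
Step 3: rho = 1 - 6*72 / (7*(7^2 - 1)) = 1 - 432/336 = -0.285714.
Step 4: Under H0, t = rho * sqrt((n-2)/(1-rho^2)) = -0.6667 ~ t(5).
Step 5: Two-sided p-value from the t-distribution with 5 df = 0.534509.
Step 6: alpha = 0.1. fail to reject H0.

rho = -0.2857, p = 0.534509, fail to reject H0 at alpha = 0.1.


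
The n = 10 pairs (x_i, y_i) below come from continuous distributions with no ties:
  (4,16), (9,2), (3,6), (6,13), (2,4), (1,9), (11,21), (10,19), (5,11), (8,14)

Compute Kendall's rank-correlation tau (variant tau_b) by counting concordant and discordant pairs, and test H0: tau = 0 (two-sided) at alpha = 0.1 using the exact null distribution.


Step 1: Enumerate the 45 unordered pairs (i,j) with i<j and classify each by sign(x_j-x_i) * sign(y_j-y_i).
  (1,2):dx=+5,dy=-14->D; (1,3):dx=-1,dy=-10->C; (1,4):dx=+2,dy=-3->D; (1,5):dx=-2,dy=-12->C
  (1,6):dx=-3,dy=-7->C; (1,7):dx=+7,dy=+5->C; (1,8):dx=+6,dy=+3->C; (1,9):dx=+1,dy=-5->D
  (1,10):dx=+4,dy=-2->D; (2,3):dx=-6,dy=+4->D; (2,4):dx=-3,dy=+11->D; (2,5):dx=-7,dy=+2->D
  (2,6):dx=-8,dy=+7->D; (2,7):dx=+2,dy=+19->C; (2,8):dx=+1,dy=+17->C; (2,9):dx=-4,dy=+9->D
  (2,10):dx=-1,dy=+12->D; (3,4):dx=+3,dy=+7->C; (3,5):dx=-1,dy=-2->C; (3,6):dx=-2,dy=+3->D
  (3,7):dx=+8,dy=+15->C; (3,8):dx=+7,dy=+13->C; (3,9):dx=+2,dy=+5->C; (3,10):dx=+5,dy=+8->C
  (4,5):dx=-4,dy=-9->C; (4,6):dx=-5,dy=-4->C; (4,7):dx=+5,dy=+8->C; (4,8):dx=+4,dy=+6->C
  (4,9):dx=-1,dy=-2->C; (4,10):dx=+2,dy=+1->C; (5,6):dx=-1,dy=+5->D; (5,7):dx=+9,dy=+17->C
  (5,8):dx=+8,dy=+15->C; (5,9):dx=+3,dy=+7->C; (5,10):dx=+6,dy=+10->C; (6,7):dx=+10,dy=+12->C
  (6,8):dx=+9,dy=+10->C; (6,9):dx=+4,dy=+2->C; (6,10):dx=+7,dy=+5->C; (7,8):dx=-1,dy=-2->C
  (7,9):dx=-6,dy=-10->C; (7,10):dx=-3,dy=-7->C; (8,9):dx=-5,dy=-8->C; (8,10):dx=-2,dy=-5->C
  (9,10):dx=+3,dy=+3->C
Step 2: C = 33, D = 12, total pairs = 45.
Step 3: tau = (C - D)/(n(n-1)/2) = (33 - 12)/45 = 0.466667.
Step 4: Exact two-sided p-value (enumerate n! = 3628800 permutations of y under H0): p = 0.072550.
Step 5: alpha = 0.1. reject H0.

tau_b = 0.4667 (C=33, D=12), p = 0.072550, reject H0.


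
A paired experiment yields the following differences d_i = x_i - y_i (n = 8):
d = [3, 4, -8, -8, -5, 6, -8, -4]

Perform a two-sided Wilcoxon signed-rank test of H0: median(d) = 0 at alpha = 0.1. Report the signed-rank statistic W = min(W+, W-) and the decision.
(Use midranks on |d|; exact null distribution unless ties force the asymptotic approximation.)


Step 1: Drop any zero differences (none here) and take |d_i|.
|d| = [3, 4, 8, 8, 5, 6, 8, 4]
Step 2: Midrank |d_i| (ties get averaged ranks).
ranks: |3|->1, |4|->2.5, |8|->7, |8|->7, |5|->4, |6|->5, |8|->7, |4|->2.5
Step 3: Attach original signs; sum ranks with positive sign and with negative sign.
W+ = 1 + 2.5 + 5 = 8.5
W- = 7 + 7 + 4 + 7 + 2.5 = 27.5
(Check: W+ + W- = 36 should equal n(n+1)/2 = 36.)
Step 4: Test statistic W = min(W+, W-) = 8.5.
Step 5: Ties in |d|, so use the tie-corrected normal approximation.
        E[W] = n(n+1)/4 = 8*9/4 = 18.
        Tie groups: |d|=4 (t=2), |d|=8 (t=3); sum(t^3 - t) = 30.
        Var[W] = n(n+1)(2n+1)/24 - sum(t^3-t)/48 = 1224/24 - 30/48 = 50.375.
        z = (W - E[W]) / sqrt(Var[W]) = (8.5 - 18) / 7.0975 = -1.3385.
        Two-sided p = 2*Phi(z) = 0.180736.
Step 6: alpha = 0.1. fail to reject H0.

W+ = 8.5, W- = 27.5, W = min = 8.5, p = 0.180736, fail to reject H0.


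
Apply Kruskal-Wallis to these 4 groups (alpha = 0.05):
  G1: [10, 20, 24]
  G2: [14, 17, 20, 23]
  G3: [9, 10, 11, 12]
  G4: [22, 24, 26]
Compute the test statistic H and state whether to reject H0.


Step 1: Combine all N = 14 observations and assign midranks.
sorted (value, group, rank): (9,G3,1), (10,G1,2.5), (10,G3,2.5), (11,G3,4), (12,G3,5), (14,G2,6), (17,G2,7), (20,G1,8.5), (20,G2,8.5), (22,G4,10), (23,G2,11), (24,G1,12.5), (24,G4,12.5), (26,G4,14)
Step 2: Sum ranks within each group.
R_1 = 23.5 (n_1 = 3)
R_2 = 32.5 (n_2 = 4)
R_3 = 12.5 (n_3 = 4)
R_4 = 36.5 (n_4 = 3)
Step 3: H = 12/(N(N+1)) * sum(R_i^2/n_i) - 3(N+1)
     = 12/(14*15) * (23.5^2/3 + 32.5^2/4 + 12.5^2/4 + 36.5^2/3) - 3*15
     = 0.057143 * 931.292 - 45
     = 8.216667.
Step 4: Ties present; correction factor C = 1 - 18/(14^3 - 14) = 0.993407. Corrected H = 8.216667 / 0.993407 = 8.271202.
Step 5: Under H0, H ~ chi^2(3); p-value = 0.040727.
Step 6: alpha = 0.05. reject H0.

H = 8.2712, df = 3, p = 0.040727, reject H0.


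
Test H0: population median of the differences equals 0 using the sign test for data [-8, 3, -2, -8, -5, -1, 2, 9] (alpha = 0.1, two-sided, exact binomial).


Step 1: Discard zero differences. Original n = 8; n_eff = number of nonzero differences = 8.
Nonzero differences (with sign): -8, +3, -2, -8, -5, -1, +2, +9
Step 2: Count signs: positive = 3, negative = 5.
Step 3: Under H0: P(positive) = 0.5, so the number of positives S ~ Bin(8, 0.5).
Step 4: Two-sided exact p-value = sum of Bin(8,0.5) probabilities at or below the observed probability = 0.726562.
Step 5: alpha = 0.1. fail to reject H0.

n_eff = 8, pos = 3, neg = 5, p = 0.726562, fail to reject H0.


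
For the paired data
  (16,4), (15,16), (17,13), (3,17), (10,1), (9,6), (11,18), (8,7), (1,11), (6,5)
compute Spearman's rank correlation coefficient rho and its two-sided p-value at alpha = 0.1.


Step 1: Rank x and y separately (midranks; no ties here).
rank(x): 16->9, 15->8, 17->10, 3->2, 10->6, 9->5, 11->7, 8->4, 1->1, 6->3
rank(y): 4->2, 16->8, 13->7, 17->9, 1->1, 6->4, 18->10, 7->5, 11->6, 5->3
Step 2: d_i = R_x(i) - R_y(i); compute d_i^2.
  (9-2)^2=49, (8-8)^2=0, (10-7)^2=9, (2-9)^2=49, (6-1)^2=25, (5-4)^2=1, (7-10)^2=9, (4-5)^2=1, (1-6)^2=25, (3-3)^2=0
sum(d^2) = 168.
Step 3: rho = 1 - 6*168 / (10*(10^2 - 1)) = 1 - 1008/990 = -0.018182.
Step 4: Under H0, t = rho * sqrt((n-2)/(1-rho^2)) = -0.0514 ~ t(8).
Step 5: Two-sided p-value from the t-distribution with 8 df = 0.960240.
Step 6: alpha = 0.1. fail to reject H0.

rho = -0.0182, p = 0.960240, fail to reject H0 at alpha = 0.1.


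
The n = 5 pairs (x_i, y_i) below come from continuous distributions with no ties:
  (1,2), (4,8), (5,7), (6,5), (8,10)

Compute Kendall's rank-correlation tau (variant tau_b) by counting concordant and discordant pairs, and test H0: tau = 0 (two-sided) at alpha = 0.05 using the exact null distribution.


Step 1: Enumerate the 10 unordered pairs (i,j) with i<j and classify each by sign(x_j-x_i) * sign(y_j-y_i).
  (1,2):dx=+3,dy=+6->C; (1,3):dx=+4,dy=+5->C; (1,4):dx=+5,dy=+3->C; (1,5):dx=+7,dy=+8->C
  (2,3):dx=+1,dy=-1->D; (2,4):dx=+2,dy=-3->D; (2,5):dx=+4,dy=+2->C; (3,4):dx=+1,dy=-2->D
  (3,5):dx=+3,dy=+3->C; (4,5):dx=+2,dy=+5->C
Step 2: C = 7, D = 3, total pairs = 10.
Step 3: tau = (C - D)/(n(n-1)/2) = (7 - 3)/10 = 0.400000.
Step 4: Exact two-sided p-value (enumerate n! = 120 permutations of y under H0): p = 0.483333.
Step 5: alpha = 0.05. fail to reject H0.

tau_b = 0.4000 (C=7, D=3), p = 0.483333, fail to reject H0.


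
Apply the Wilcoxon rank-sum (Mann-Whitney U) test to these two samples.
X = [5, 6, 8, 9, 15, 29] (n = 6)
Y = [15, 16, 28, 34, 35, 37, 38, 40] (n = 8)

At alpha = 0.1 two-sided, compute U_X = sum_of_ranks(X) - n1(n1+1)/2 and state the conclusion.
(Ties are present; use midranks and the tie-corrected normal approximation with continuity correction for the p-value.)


Step 1: Combine and sort all 14 observations; assign midranks.
sorted (value, group): (5,X), (6,X), (8,X), (9,X), (15,X), (15,Y), (16,Y), (28,Y), (29,X), (34,Y), (35,Y), (37,Y), (38,Y), (40,Y)
ranks: 5->1, 6->2, 8->3, 9->4, 15->5.5, 15->5.5, 16->7, 28->8, 29->9, 34->10, 35->11, 37->12, 38->13, 40->14
Step 2: Rank sum for X: R1 = 1 + 2 + 3 + 4 + 5.5 + 9 = 24.5.
Step 3: U_X = R1 - n1(n1+1)/2 = 24.5 - 6*7/2 = 24.5 - 21 = 3.5.
       U_Y = n1*n2 - U_X = 48 - 3.5 = 44.5.
Step 4: Ties are present, so use the tie-corrected normal approximation (with continuity correction) for the p-value.
Step 5: p-value = 0.009743; compare to alpha = 0.1. reject H0.

U_X = 3.5, p = 0.009743, reject H0 at alpha = 0.1.


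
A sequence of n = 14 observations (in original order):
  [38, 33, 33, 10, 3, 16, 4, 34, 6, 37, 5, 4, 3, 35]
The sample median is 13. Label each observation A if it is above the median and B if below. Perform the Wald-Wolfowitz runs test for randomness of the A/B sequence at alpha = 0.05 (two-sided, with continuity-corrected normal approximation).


Step 1: Compute median = 13; label A = above, B = below.
Labels in order: AAABBABABABBBA  (n_A = 7, n_B = 7)
Step 2: Count runs R = 9.
Step 3: Under H0 (random ordering), E[R] = 2*n_A*n_B/(n_A+n_B) + 1 = 2*7*7/14 + 1 = 8.0000.
        Var[R] = 2*n_A*n_B*(2*n_A*n_B - n_A - n_B) / ((n_A+n_B)^2 * (n_A+n_B-1)) = 8232/2548 = 3.2308.
        SD[R] = 1.7974.
Step 4: Continuity-corrected z = (R - 0.5 - E[R]) / SD[R] = (9 - 0.5 - 8.0000) / 1.7974 = 0.2782.
Step 5: Two-sided p-value via normal approximation = 2*(1 - Phi(|z|)) = 0.780879.
Step 6: alpha = 0.05. fail to reject H0.

R = 9, z = 0.2782, p = 0.780879, fail to reject H0.


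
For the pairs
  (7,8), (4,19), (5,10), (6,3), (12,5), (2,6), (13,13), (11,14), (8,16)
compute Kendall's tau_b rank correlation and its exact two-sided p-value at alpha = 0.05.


Step 1: Enumerate the 36 unordered pairs (i,j) with i<j and classify each by sign(x_j-x_i) * sign(y_j-y_i).
  (1,2):dx=-3,dy=+11->D; (1,3):dx=-2,dy=+2->D; (1,4):dx=-1,dy=-5->C; (1,5):dx=+5,dy=-3->D
  (1,6):dx=-5,dy=-2->C; (1,7):dx=+6,dy=+5->C; (1,8):dx=+4,dy=+6->C; (1,9):dx=+1,dy=+8->C
  (2,3):dx=+1,dy=-9->D; (2,4):dx=+2,dy=-16->D; (2,5):dx=+8,dy=-14->D; (2,6):dx=-2,dy=-13->C
  (2,7):dx=+9,dy=-6->D; (2,8):dx=+7,dy=-5->D; (2,9):dx=+4,dy=-3->D; (3,4):dx=+1,dy=-7->D
  (3,5):dx=+7,dy=-5->D; (3,6):dx=-3,dy=-4->C; (3,7):dx=+8,dy=+3->C; (3,8):dx=+6,dy=+4->C
  (3,9):dx=+3,dy=+6->C; (4,5):dx=+6,dy=+2->C; (4,6):dx=-4,dy=+3->D; (4,7):dx=+7,dy=+10->C
  (4,8):dx=+5,dy=+11->C; (4,9):dx=+2,dy=+13->C; (5,6):dx=-10,dy=+1->D; (5,7):dx=+1,dy=+8->C
  (5,8):dx=-1,dy=+9->D; (5,9):dx=-4,dy=+11->D; (6,7):dx=+11,dy=+7->C; (6,8):dx=+9,dy=+8->C
  (6,9):dx=+6,dy=+10->C; (7,8):dx=-2,dy=+1->D; (7,9):dx=-5,dy=+3->D; (8,9):dx=-3,dy=+2->D
Step 2: C = 18, D = 18, total pairs = 36.
Step 3: tau = (C - D)/(n(n-1)/2) = (18 - 18)/36 = 0.000000.
Step 4: Exact two-sided p-value (enumerate n! = 362880 permutations of y under H0): p = 1.000000.
Step 5: alpha = 0.05. fail to reject H0.

tau_b = 0.0000 (C=18, D=18), p = 1.000000, fail to reject H0.


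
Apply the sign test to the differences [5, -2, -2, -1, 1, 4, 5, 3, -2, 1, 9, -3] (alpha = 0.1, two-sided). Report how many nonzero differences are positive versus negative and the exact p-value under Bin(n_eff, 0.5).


Step 1: Discard zero differences. Original n = 12; n_eff = number of nonzero differences = 12.
Nonzero differences (with sign): +5, -2, -2, -1, +1, +4, +5, +3, -2, +1, +9, -3
Step 2: Count signs: positive = 7, negative = 5.
Step 3: Under H0: P(positive) = 0.5, so the number of positives S ~ Bin(12, 0.5).
Step 4: Two-sided exact p-value = sum of Bin(12,0.5) probabilities at or below the observed probability = 0.774414.
Step 5: alpha = 0.1. fail to reject H0.

n_eff = 12, pos = 7, neg = 5, p = 0.774414, fail to reject H0.


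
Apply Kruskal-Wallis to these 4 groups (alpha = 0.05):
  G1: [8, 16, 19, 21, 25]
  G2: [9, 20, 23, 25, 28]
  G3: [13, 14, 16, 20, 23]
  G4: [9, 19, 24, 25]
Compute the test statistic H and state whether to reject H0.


Step 1: Combine all N = 19 observations and assign midranks.
sorted (value, group, rank): (8,G1,1), (9,G2,2.5), (9,G4,2.5), (13,G3,4), (14,G3,5), (16,G1,6.5), (16,G3,6.5), (19,G1,8.5), (19,G4,8.5), (20,G2,10.5), (20,G3,10.5), (21,G1,12), (23,G2,13.5), (23,G3,13.5), (24,G4,15), (25,G1,17), (25,G2,17), (25,G4,17), (28,G2,19)
Step 2: Sum ranks within each group.
R_1 = 45 (n_1 = 5)
R_2 = 62.5 (n_2 = 5)
R_3 = 39.5 (n_3 = 5)
R_4 = 43 (n_4 = 4)
Step 3: H = 12/(N(N+1)) * sum(R_i^2/n_i) - 3(N+1)
     = 12/(19*20) * (45^2/5 + 62.5^2/5 + 39.5^2/5 + 43^2/4) - 3*20
     = 0.031579 * 1960.55 - 60
     = 1.912105.
Step 4: Ties present; correction factor C = 1 - 54/(19^3 - 19) = 0.992105. Corrected H = 1.912105 / 0.992105 = 1.927321.
Step 5: Under H0, H ~ chi^2(3); p-value = 0.587628.
Step 6: alpha = 0.05. fail to reject H0.

H = 1.9273, df = 3, p = 0.587628, fail to reject H0.


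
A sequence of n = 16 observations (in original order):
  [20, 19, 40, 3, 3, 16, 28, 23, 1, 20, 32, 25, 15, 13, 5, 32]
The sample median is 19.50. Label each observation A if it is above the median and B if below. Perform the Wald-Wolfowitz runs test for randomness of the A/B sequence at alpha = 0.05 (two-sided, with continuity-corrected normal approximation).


Step 1: Compute median = 19.50; label A = above, B = below.
Labels in order: ABABBBAABAAABBBA  (n_A = 8, n_B = 8)
Step 2: Count runs R = 9.
Step 3: Under H0 (random ordering), E[R] = 2*n_A*n_B/(n_A+n_B) + 1 = 2*8*8/16 + 1 = 9.0000.
        Var[R] = 2*n_A*n_B*(2*n_A*n_B - n_A - n_B) / ((n_A+n_B)^2 * (n_A+n_B-1)) = 14336/3840 = 3.7333.
        SD[R] = 1.9322.
Step 4: R = E[R], so z = 0 with no continuity correction.
Step 5: Two-sided p-value via normal approximation = 2*(1 - Phi(|z|)) = 1.000000.
Step 6: alpha = 0.05. fail to reject H0.

R = 9, z = 0.0000, p = 1.000000, fail to reject H0.


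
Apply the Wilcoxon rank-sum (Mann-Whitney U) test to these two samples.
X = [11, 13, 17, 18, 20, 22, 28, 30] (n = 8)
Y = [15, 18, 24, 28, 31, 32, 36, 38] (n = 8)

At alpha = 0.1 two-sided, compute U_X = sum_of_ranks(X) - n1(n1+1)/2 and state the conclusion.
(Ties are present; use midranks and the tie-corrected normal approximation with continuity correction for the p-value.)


Step 1: Combine and sort all 16 observations; assign midranks.
sorted (value, group): (11,X), (13,X), (15,Y), (17,X), (18,X), (18,Y), (20,X), (22,X), (24,Y), (28,X), (28,Y), (30,X), (31,Y), (32,Y), (36,Y), (38,Y)
ranks: 11->1, 13->2, 15->3, 17->4, 18->5.5, 18->5.5, 20->7, 22->8, 24->9, 28->10.5, 28->10.5, 30->12, 31->13, 32->14, 36->15, 38->16
Step 2: Rank sum for X: R1 = 1 + 2 + 4 + 5.5 + 7 + 8 + 10.5 + 12 = 50.
Step 3: U_X = R1 - n1(n1+1)/2 = 50 - 8*9/2 = 50 - 36 = 14.
       U_Y = n1*n2 - U_X = 64 - 14 = 50.
Step 4: Ties are present, so use the tie-corrected normal approximation (with continuity correction) for the p-value.
Step 5: p-value = 0.065684; compare to alpha = 0.1. reject H0.

U_X = 14, p = 0.065684, reject H0 at alpha = 0.1.


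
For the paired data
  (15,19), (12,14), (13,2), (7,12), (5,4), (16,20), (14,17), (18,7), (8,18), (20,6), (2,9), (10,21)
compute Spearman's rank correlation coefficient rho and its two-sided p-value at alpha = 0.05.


Step 1: Rank x and y separately (midranks; no ties here).
rank(x): 15->9, 12->6, 13->7, 7->3, 5->2, 16->10, 14->8, 18->11, 8->4, 20->12, 2->1, 10->5
rank(y): 19->10, 14->7, 2->1, 12->6, 4->2, 20->11, 17->8, 7->4, 18->9, 6->3, 9->5, 21->12
Step 2: d_i = R_x(i) - R_y(i); compute d_i^2.
  (9-10)^2=1, (6-7)^2=1, (7-1)^2=36, (3-6)^2=9, (2-2)^2=0, (10-11)^2=1, (8-8)^2=0, (11-4)^2=49, (4-9)^2=25, (12-3)^2=81, (1-5)^2=16, (5-12)^2=49
sum(d^2) = 268.
Step 3: rho = 1 - 6*268 / (12*(12^2 - 1)) = 1 - 1608/1716 = 0.062937.
Step 4: Under H0, t = rho * sqrt((n-2)/(1-rho^2)) = 0.1994 ~ t(10).
Step 5: Two-sided p-value from the t-distribution with 10 df = 0.845931.
Step 6: alpha = 0.05. fail to reject H0.

rho = 0.0629, p = 0.845931, fail to reject H0 at alpha = 0.05.


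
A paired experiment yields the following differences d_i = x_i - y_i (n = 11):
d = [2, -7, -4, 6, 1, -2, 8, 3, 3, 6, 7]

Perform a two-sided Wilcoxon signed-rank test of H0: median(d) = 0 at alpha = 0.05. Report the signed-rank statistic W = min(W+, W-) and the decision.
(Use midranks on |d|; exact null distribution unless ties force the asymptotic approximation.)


Step 1: Drop any zero differences (none here) and take |d_i|.
|d| = [2, 7, 4, 6, 1, 2, 8, 3, 3, 6, 7]
Step 2: Midrank |d_i| (ties get averaged ranks).
ranks: |2|->2.5, |7|->9.5, |4|->6, |6|->7.5, |1|->1, |2|->2.5, |8|->11, |3|->4.5, |3|->4.5, |6|->7.5, |7|->9.5
Step 3: Attach original signs; sum ranks with positive sign and with negative sign.
W+ = 2.5 + 7.5 + 1 + 11 + 4.5 + 4.5 + 7.5 + 9.5 = 48
W- = 9.5 + 6 + 2.5 = 18
(Check: W+ + W- = 66 should equal n(n+1)/2 = 66.)
Step 4: Test statistic W = min(W+, W-) = 18.
Step 5: Ties in |d|, so use the tie-corrected normal approximation.
        E[W] = n(n+1)/4 = 11*12/4 = 33.
        Tie groups: |d|=2 (t=2), |d|=3 (t=2), |d|=6 (t=2), |d|=7 (t=2); sum(t^3 - t) = 24.
        Var[W] = n(n+1)(2n+1)/24 - sum(t^3-t)/48 = 3036/24 - 24/48 = 126.
        z = (W - E[W]) / sqrt(Var[W]) = (18 - 33) / 11.2250 = -1.3363.
        Two-sided p = 2*Phi(z) = 0.181449.
Step 6: alpha = 0.05. fail to reject H0.

W+ = 48, W- = 18, W = min = 18, p = 0.181449, fail to reject H0.


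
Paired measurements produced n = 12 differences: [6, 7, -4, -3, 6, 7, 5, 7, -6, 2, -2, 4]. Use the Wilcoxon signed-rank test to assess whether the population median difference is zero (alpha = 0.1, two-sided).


Step 1: Drop any zero differences (none here) and take |d_i|.
|d| = [6, 7, 4, 3, 6, 7, 5, 7, 6, 2, 2, 4]
Step 2: Midrank |d_i| (ties get averaged ranks).
ranks: |6|->8, |7|->11, |4|->4.5, |3|->3, |6|->8, |7|->11, |5|->6, |7|->11, |6|->8, |2|->1.5, |2|->1.5, |4|->4.5
Step 3: Attach original signs; sum ranks with positive sign and with negative sign.
W+ = 8 + 11 + 8 + 11 + 6 + 11 + 1.5 + 4.5 = 61
W- = 4.5 + 3 + 8 + 1.5 = 17
(Check: W+ + W- = 78 should equal n(n+1)/2 = 78.)
Step 4: Test statistic W = min(W+, W-) = 17.
Step 5: Ties in |d|, so use the tie-corrected normal approximation.
        E[W] = n(n+1)/4 = 12*13/4 = 39.
        Tie groups: |d|=2 (t=2), |d|=4 (t=2), |d|=6 (t=3), |d|=7 (t=3); sum(t^3 - t) = 60.
        Var[W] = n(n+1)(2n+1)/24 - sum(t^3-t)/48 = 3900/24 - 60/48 = 161.25.
        z = (W - E[W]) / sqrt(Var[W]) = (17 - 39) / 12.6984 = -1.7325.
        Two-sided p = 2*Phi(z) = 0.083185.
Step 6: alpha = 0.1. reject H0.

W+ = 61, W- = 17, W = min = 17, p = 0.083185, reject H0.


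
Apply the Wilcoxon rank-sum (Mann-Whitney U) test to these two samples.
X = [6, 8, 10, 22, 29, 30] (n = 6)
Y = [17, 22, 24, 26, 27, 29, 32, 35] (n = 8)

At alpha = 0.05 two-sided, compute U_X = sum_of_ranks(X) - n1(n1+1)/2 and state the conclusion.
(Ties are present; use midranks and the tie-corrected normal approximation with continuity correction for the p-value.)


Step 1: Combine and sort all 14 observations; assign midranks.
sorted (value, group): (6,X), (8,X), (10,X), (17,Y), (22,X), (22,Y), (24,Y), (26,Y), (27,Y), (29,X), (29,Y), (30,X), (32,Y), (35,Y)
ranks: 6->1, 8->2, 10->3, 17->4, 22->5.5, 22->5.5, 24->7, 26->8, 27->9, 29->10.5, 29->10.5, 30->12, 32->13, 35->14
Step 2: Rank sum for X: R1 = 1 + 2 + 3 + 5.5 + 10.5 + 12 = 34.
Step 3: U_X = R1 - n1(n1+1)/2 = 34 - 6*7/2 = 34 - 21 = 13.
       U_Y = n1*n2 - U_X = 48 - 13 = 35.
Step 4: Ties are present, so use the tie-corrected normal approximation (with continuity correction) for the p-value.
Step 5: p-value = 0.174295; compare to alpha = 0.05. fail to reject H0.

U_X = 13, p = 0.174295, fail to reject H0 at alpha = 0.05.


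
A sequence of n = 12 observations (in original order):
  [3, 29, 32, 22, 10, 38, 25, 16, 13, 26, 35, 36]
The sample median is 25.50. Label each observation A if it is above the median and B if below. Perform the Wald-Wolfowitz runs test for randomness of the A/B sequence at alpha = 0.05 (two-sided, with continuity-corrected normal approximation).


Step 1: Compute median = 25.50; label A = above, B = below.
Labels in order: BAABBABBBAAA  (n_A = 6, n_B = 6)
Step 2: Count runs R = 6.
Step 3: Under H0 (random ordering), E[R] = 2*n_A*n_B/(n_A+n_B) + 1 = 2*6*6/12 + 1 = 7.0000.
        Var[R] = 2*n_A*n_B*(2*n_A*n_B - n_A - n_B) / ((n_A+n_B)^2 * (n_A+n_B-1)) = 4320/1584 = 2.7273.
        SD[R] = 1.6514.
Step 4: Continuity-corrected z = (R + 0.5 - E[R]) / SD[R] = (6 + 0.5 - 7.0000) / 1.6514 = -0.3028.
Step 5: Two-sided p-value via normal approximation = 2*(1 - Phi(|z|)) = 0.762069.
Step 6: alpha = 0.05. fail to reject H0.

R = 6, z = -0.3028, p = 0.762069, fail to reject H0.


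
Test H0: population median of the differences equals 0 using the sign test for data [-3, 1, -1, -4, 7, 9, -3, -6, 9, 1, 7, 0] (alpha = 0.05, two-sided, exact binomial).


Step 1: Discard zero differences. Original n = 12; n_eff = number of nonzero differences = 11.
Nonzero differences (with sign): -3, +1, -1, -4, +7, +9, -3, -6, +9, +1, +7
Step 2: Count signs: positive = 6, negative = 5.
Step 3: Under H0: P(positive) = 0.5, so the number of positives S ~ Bin(11, 0.5).
Step 4: Two-sided exact p-value = sum of Bin(11,0.5) probabilities at or below the observed probability = 1.000000.
Step 5: alpha = 0.05. fail to reject H0.

n_eff = 11, pos = 6, neg = 5, p = 1.000000, fail to reject H0.


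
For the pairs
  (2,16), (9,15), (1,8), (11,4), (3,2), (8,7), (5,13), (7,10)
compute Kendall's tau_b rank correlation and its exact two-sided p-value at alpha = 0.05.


Step 1: Enumerate the 28 unordered pairs (i,j) with i<j and classify each by sign(x_j-x_i) * sign(y_j-y_i).
  (1,2):dx=+7,dy=-1->D; (1,3):dx=-1,dy=-8->C; (1,4):dx=+9,dy=-12->D; (1,5):dx=+1,dy=-14->D
  (1,6):dx=+6,dy=-9->D; (1,7):dx=+3,dy=-3->D; (1,8):dx=+5,dy=-6->D; (2,3):dx=-8,dy=-7->C
  (2,4):dx=+2,dy=-11->D; (2,5):dx=-6,dy=-13->C; (2,6):dx=-1,dy=-8->C; (2,7):dx=-4,dy=-2->C
  (2,8):dx=-2,dy=-5->C; (3,4):dx=+10,dy=-4->D; (3,5):dx=+2,dy=-6->D; (3,6):dx=+7,dy=-1->D
  (3,7):dx=+4,dy=+5->C; (3,8):dx=+6,dy=+2->C; (4,5):dx=-8,dy=-2->C; (4,6):dx=-3,dy=+3->D
  (4,7):dx=-6,dy=+9->D; (4,8):dx=-4,dy=+6->D; (5,6):dx=+5,dy=+5->C; (5,7):dx=+2,dy=+11->C
  (5,8):dx=+4,dy=+8->C; (6,7):dx=-3,dy=+6->D; (6,8):dx=-1,dy=+3->D; (7,8):dx=+2,dy=-3->D
Step 2: C = 12, D = 16, total pairs = 28.
Step 3: tau = (C - D)/(n(n-1)/2) = (12 - 16)/28 = -0.142857.
Step 4: Exact two-sided p-value (enumerate n! = 40320 permutations of y under H0): p = 0.719544.
Step 5: alpha = 0.05. fail to reject H0.

tau_b = -0.1429 (C=12, D=16), p = 0.719544, fail to reject H0.


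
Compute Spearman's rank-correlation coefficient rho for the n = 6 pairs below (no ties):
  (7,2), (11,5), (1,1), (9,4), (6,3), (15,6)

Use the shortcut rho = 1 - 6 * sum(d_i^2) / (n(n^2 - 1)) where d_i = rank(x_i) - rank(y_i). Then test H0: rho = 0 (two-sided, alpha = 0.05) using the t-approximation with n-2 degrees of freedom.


Step 1: Rank x and y separately (midranks; no ties here).
rank(x): 7->3, 11->5, 1->1, 9->4, 6->2, 15->6
rank(y): 2->2, 5->5, 1->1, 4->4, 3->3, 6->6
Step 2: d_i = R_x(i) - R_y(i); compute d_i^2.
  (3-2)^2=1, (5-5)^2=0, (1-1)^2=0, (4-4)^2=0, (2-3)^2=1, (6-6)^2=0
sum(d^2) = 2.
Step 3: rho = 1 - 6*2 / (6*(6^2 - 1)) = 1 - 12/210 = 0.942857.
Step 4: Under H0, t = rho * sqrt((n-2)/(1-rho^2)) = 5.6595 ~ t(4).
Step 5: Two-sided p-value from the t-distribution with 4 df = 0.004805.
Step 6: alpha = 0.05. reject H0.

rho = 0.9429, p = 0.004805, reject H0 at alpha = 0.05.


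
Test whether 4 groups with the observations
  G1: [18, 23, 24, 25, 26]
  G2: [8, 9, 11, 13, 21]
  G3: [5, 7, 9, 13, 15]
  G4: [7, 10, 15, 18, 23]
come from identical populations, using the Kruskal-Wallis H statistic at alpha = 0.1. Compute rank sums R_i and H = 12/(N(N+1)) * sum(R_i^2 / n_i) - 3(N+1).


Step 1: Combine all N = 20 observations and assign midranks.
sorted (value, group, rank): (5,G3,1), (7,G3,2.5), (7,G4,2.5), (8,G2,4), (9,G2,5.5), (9,G3,5.5), (10,G4,7), (11,G2,8), (13,G2,9.5), (13,G3,9.5), (15,G3,11.5), (15,G4,11.5), (18,G1,13.5), (18,G4,13.5), (21,G2,15), (23,G1,16.5), (23,G4,16.5), (24,G1,18), (25,G1,19), (26,G1,20)
Step 2: Sum ranks within each group.
R_1 = 87 (n_1 = 5)
R_2 = 42 (n_2 = 5)
R_3 = 30 (n_3 = 5)
R_4 = 51 (n_4 = 5)
Step 3: H = 12/(N(N+1)) * sum(R_i^2/n_i) - 3(N+1)
     = 12/(20*21) * (87^2/5 + 42^2/5 + 30^2/5 + 51^2/5) - 3*21
     = 0.028571 * 2566.8 - 63
     = 10.337143.
Step 4: Ties present; correction factor C = 1 - 36/(20^3 - 20) = 0.995489. Corrected H = 10.337143 / 0.995489 = 10.383988.
Step 5: Under H0, H ~ chi^2(3); p-value = 0.015569.
Step 6: alpha = 0.1. reject H0.

H = 10.3840, df = 3, p = 0.015569, reject H0.


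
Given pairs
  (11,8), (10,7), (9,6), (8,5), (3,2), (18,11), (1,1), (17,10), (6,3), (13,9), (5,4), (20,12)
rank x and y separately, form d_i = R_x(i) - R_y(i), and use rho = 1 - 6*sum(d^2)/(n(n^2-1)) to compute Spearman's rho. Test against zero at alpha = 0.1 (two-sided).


Step 1: Rank x and y separately (midranks; no ties here).
rank(x): 11->8, 10->7, 9->6, 8->5, 3->2, 18->11, 1->1, 17->10, 6->4, 13->9, 5->3, 20->12
rank(y): 8->8, 7->7, 6->6, 5->5, 2->2, 11->11, 1->1, 10->10, 3->3, 9->9, 4->4, 12->12
Step 2: d_i = R_x(i) - R_y(i); compute d_i^2.
  (8-8)^2=0, (7-7)^2=0, (6-6)^2=0, (5-5)^2=0, (2-2)^2=0, (11-11)^2=0, (1-1)^2=0, (10-10)^2=0, (4-3)^2=1, (9-9)^2=0, (3-4)^2=1, (12-12)^2=0
sum(d^2) = 2.
Step 3: rho = 1 - 6*2 / (12*(12^2 - 1)) = 1 - 12/1716 = 0.993007.
Step 4: Under H0, t = rho * sqrt((n-2)/(1-rho^2)) = 26.5990 ~ t(10).
Step 5: Two-sided p-value from the t-distribution with 10 df = 0.000000.
Step 6: alpha = 0.1. reject H0.

rho = 0.9930, p = 0.000000, reject H0 at alpha = 0.1.


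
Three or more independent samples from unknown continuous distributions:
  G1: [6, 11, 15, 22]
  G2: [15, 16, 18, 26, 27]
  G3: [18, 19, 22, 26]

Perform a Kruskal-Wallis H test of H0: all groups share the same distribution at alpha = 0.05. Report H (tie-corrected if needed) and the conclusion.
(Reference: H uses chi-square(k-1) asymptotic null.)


Step 1: Combine all N = 13 observations and assign midranks.
sorted (value, group, rank): (6,G1,1), (11,G1,2), (15,G1,3.5), (15,G2,3.5), (16,G2,5), (18,G2,6.5), (18,G3,6.5), (19,G3,8), (22,G1,9.5), (22,G3,9.5), (26,G2,11.5), (26,G3,11.5), (27,G2,13)
Step 2: Sum ranks within each group.
R_1 = 16 (n_1 = 4)
R_2 = 39.5 (n_2 = 5)
R_3 = 35.5 (n_3 = 4)
Step 3: H = 12/(N(N+1)) * sum(R_i^2/n_i) - 3(N+1)
     = 12/(13*14) * (16^2/4 + 39.5^2/5 + 35.5^2/4) - 3*14
     = 0.065934 * 691.112 - 42
     = 3.567857.
Step 4: Ties present; correction factor C = 1 - 24/(13^3 - 13) = 0.989011. Corrected H = 3.567857 / 0.989011 = 3.607500.
Step 5: Under H0, H ~ chi^2(2); p-value = 0.164680.
Step 6: alpha = 0.05. fail to reject H0.

H = 3.6075, df = 2, p = 0.164680, fail to reject H0.


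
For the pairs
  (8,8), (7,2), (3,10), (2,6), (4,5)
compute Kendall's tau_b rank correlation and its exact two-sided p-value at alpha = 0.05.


Step 1: Enumerate the 10 unordered pairs (i,j) with i<j and classify each by sign(x_j-x_i) * sign(y_j-y_i).
  (1,2):dx=-1,dy=-6->C; (1,3):dx=-5,dy=+2->D; (1,4):dx=-6,dy=-2->C; (1,5):dx=-4,dy=-3->C
  (2,3):dx=-4,dy=+8->D; (2,4):dx=-5,dy=+4->D; (2,5):dx=-3,dy=+3->D; (3,4):dx=-1,dy=-4->C
  (3,5):dx=+1,dy=-5->D; (4,5):dx=+2,dy=-1->D
Step 2: C = 4, D = 6, total pairs = 10.
Step 3: tau = (C - D)/(n(n-1)/2) = (4 - 6)/10 = -0.200000.
Step 4: Exact two-sided p-value (enumerate n! = 120 permutations of y under H0): p = 0.816667.
Step 5: alpha = 0.05. fail to reject H0.

tau_b = -0.2000 (C=4, D=6), p = 0.816667, fail to reject H0.


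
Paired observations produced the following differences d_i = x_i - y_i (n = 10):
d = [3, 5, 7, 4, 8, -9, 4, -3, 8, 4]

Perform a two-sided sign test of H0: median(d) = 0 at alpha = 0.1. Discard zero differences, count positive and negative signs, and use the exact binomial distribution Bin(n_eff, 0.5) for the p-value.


Step 1: Discard zero differences. Original n = 10; n_eff = number of nonzero differences = 10.
Nonzero differences (with sign): +3, +5, +7, +4, +8, -9, +4, -3, +8, +4
Step 2: Count signs: positive = 8, negative = 2.
Step 3: Under H0: P(positive) = 0.5, so the number of positives S ~ Bin(10, 0.5).
Step 4: Two-sided exact p-value = sum of Bin(10,0.5) probabilities at or below the observed probability = 0.109375.
Step 5: alpha = 0.1. fail to reject H0.

n_eff = 10, pos = 8, neg = 2, p = 0.109375, fail to reject H0.


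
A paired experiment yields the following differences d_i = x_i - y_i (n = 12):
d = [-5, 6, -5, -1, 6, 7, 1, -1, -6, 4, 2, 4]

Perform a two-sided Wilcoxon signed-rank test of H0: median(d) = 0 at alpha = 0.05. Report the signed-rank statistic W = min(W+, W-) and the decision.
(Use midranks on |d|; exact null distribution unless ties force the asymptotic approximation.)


Step 1: Drop any zero differences (none here) and take |d_i|.
|d| = [5, 6, 5, 1, 6, 7, 1, 1, 6, 4, 2, 4]
Step 2: Midrank |d_i| (ties get averaged ranks).
ranks: |5|->7.5, |6|->10, |5|->7.5, |1|->2, |6|->10, |7|->12, |1|->2, |1|->2, |6|->10, |4|->5.5, |2|->4, |4|->5.5
Step 3: Attach original signs; sum ranks with positive sign and with negative sign.
W+ = 10 + 10 + 12 + 2 + 5.5 + 4 + 5.5 = 49
W- = 7.5 + 7.5 + 2 + 2 + 10 = 29
(Check: W+ + W- = 78 should equal n(n+1)/2 = 78.)
Step 4: Test statistic W = min(W+, W-) = 29.
Step 5: Ties in |d|, so use the tie-corrected normal approximation.
        E[W] = n(n+1)/4 = 12*13/4 = 39.
        Tie groups: |d|=1 (t=3), |d|=4 (t=2), |d|=5 (t=2), |d|=6 (t=3); sum(t^3 - t) = 60.
        Var[W] = n(n+1)(2n+1)/24 - sum(t^3-t)/48 = 3900/24 - 60/48 = 161.25.
        z = (W - E[W]) / sqrt(Var[W]) = (29 - 39) / 12.6984 = -0.7875.
        Two-sided p = 2*Phi(z) = 0.430990.
Step 6: alpha = 0.05. fail to reject H0.

W+ = 49, W- = 29, W = min = 29, p = 0.430990, fail to reject H0.


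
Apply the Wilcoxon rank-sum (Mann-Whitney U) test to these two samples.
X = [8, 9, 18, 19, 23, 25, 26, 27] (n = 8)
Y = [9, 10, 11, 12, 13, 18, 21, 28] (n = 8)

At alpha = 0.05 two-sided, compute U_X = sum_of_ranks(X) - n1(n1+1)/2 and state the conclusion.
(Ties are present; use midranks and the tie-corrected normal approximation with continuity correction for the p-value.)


Step 1: Combine and sort all 16 observations; assign midranks.
sorted (value, group): (8,X), (9,X), (9,Y), (10,Y), (11,Y), (12,Y), (13,Y), (18,X), (18,Y), (19,X), (21,Y), (23,X), (25,X), (26,X), (27,X), (28,Y)
ranks: 8->1, 9->2.5, 9->2.5, 10->4, 11->5, 12->6, 13->7, 18->8.5, 18->8.5, 19->10, 21->11, 23->12, 25->13, 26->14, 27->15, 28->16
Step 2: Rank sum for X: R1 = 1 + 2.5 + 8.5 + 10 + 12 + 13 + 14 + 15 = 76.
Step 3: U_X = R1 - n1(n1+1)/2 = 76 - 8*9/2 = 76 - 36 = 40.
       U_Y = n1*n2 - U_X = 64 - 40 = 24.
Step 4: Ties are present, so use the tie-corrected normal approximation (with continuity correction) for the p-value.
Step 5: p-value = 0.430218; compare to alpha = 0.05. fail to reject H0.

U_X = 40, p = 0.430218, fail to reject H0 at alpha = 0.05.
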